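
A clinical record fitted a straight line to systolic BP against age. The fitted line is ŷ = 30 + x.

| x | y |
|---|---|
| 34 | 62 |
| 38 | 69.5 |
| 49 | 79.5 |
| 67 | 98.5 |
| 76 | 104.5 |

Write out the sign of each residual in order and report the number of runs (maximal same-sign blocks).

x=34: ŷ = 30 + 34 = 64; r = 62 − 64 = -2
x=38: ŷ = 30 + 38 = 68; r = 69.5 − 68 = 1.5
x=49: ŷ = 30 + 49 = 79; r = 79.5 − 79 = 0.5
x=67: ŷ = 30 + 67 = 97; r = 98.5 − 97 = 1.5
x=76: ŷ = 30 + 76 = 106; r = 104.5 − 106 = -1.5
Signs: − + + + −
Runs: −×1, +×3, −×1 → 3

3 runs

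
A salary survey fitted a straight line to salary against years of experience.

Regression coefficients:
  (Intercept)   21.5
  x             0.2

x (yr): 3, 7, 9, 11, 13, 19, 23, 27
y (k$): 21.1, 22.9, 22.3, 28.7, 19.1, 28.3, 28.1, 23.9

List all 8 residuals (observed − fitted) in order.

-1, 0, -1, 5, -5, 3, 2, -3

x=3: ŷ = 21.5 + 0.2·3 = 22.1; e = 21.1 − 22.1 = -1
x=7: ŷ = 21.5 + 0.2·7 = 22.9; e = 22.9 − 22.9 = 0
x=9: ŷ = 21.5 + 0.2·9 = 23.3; e = 22.3 − 23.3 = -1
x=11: ŷ = 21.5 + 0.2·11 = 23.7; e = 28.7 − 23.7 = 5
x=13: ŷ = 21.5 + 0.2·13 = 24.1; e = 19.1 − 24.1 = -5
x=19: ŷ = 21.5 + 0.2·19 = 25.3; e = 28.3 − 25.3 = 3
x=23: ŷ = 21.5 + 0.2·23 = 26.1; e = 28.1 − 26.1 = 2
x=27: ŷ = 21.5 + 0.2·27 = 26.9; e = 23.9 − 26.9 = -3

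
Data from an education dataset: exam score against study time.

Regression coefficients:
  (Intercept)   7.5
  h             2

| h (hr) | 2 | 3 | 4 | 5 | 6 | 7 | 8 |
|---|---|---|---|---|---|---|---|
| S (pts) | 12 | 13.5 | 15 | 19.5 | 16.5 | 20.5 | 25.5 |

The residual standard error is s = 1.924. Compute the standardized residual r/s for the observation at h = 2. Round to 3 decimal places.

0.260

ŷ = 7.5 + 2·2 = 11.5
r = 12 − 11.5 = 0.5
r/s = 0.5 / 1.924 = 0.260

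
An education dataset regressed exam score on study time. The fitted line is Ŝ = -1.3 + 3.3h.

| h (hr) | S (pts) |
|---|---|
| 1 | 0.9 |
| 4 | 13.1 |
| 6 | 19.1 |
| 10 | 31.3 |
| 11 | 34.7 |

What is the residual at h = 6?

Ŝ = -1.3 + 3.3·6 = 18.5
e = 19.1 − 18.5 = 0.6

e = 0.6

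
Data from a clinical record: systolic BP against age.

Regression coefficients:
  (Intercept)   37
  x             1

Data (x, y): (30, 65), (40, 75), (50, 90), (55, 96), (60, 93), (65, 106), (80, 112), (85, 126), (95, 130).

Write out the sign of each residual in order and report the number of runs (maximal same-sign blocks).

7 runs

x=30: ŷ = 37 + 30 = 67; r = 65 − 67 = -2
x=40: ŷ = 37 + 40 = 77; r = 75 − 77 = -2
x=50: ŷ = 37 + 50 = 87; r = 90 − 87 = 3
x=55: ŷ = 37 + 55 = 92; r = 96 − 92 = 4
x=60: ŷ = 37 + 60 = 97; r = 93 − 97 = -4
x=65: ŷ = 37 + 65 = 102; r = 106 − 102 = 4
x=80: ŷ = 37 + 80 = 117; r = 112 − 117 = -5
x=85: ŷ = 37 + 85 = 122; r = 126 − 122 = 4
x=95: ŷ = 37 + 95 = 132; r = 130 − 132 = -2
Signs: − − + + − + − + −
Runs: −×2, +×2, −×1, +×1, −×1, +×1, −×1 → 7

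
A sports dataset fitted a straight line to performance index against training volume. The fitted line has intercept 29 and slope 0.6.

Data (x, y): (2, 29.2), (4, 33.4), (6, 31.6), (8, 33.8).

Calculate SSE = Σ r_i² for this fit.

x=2: ŷ = 29 + 0.6·2 = 30.2; r = 29.2 − 30.2 = -1
x=4: ŷ = 29 + 0.6·4 = 31.4; r = 33.4 − 31.4 = 2
x=6: ŷ = 29 + 0.6·6 = 32.6; r = 31.6 − 32.6 = -1
x=8: ŷ = 29 + 0.6·8 = 33.8; r = 33.8 − 33.8 = 0
SSE = 1 + 4 + 1 + 0 = 6

SSE = 6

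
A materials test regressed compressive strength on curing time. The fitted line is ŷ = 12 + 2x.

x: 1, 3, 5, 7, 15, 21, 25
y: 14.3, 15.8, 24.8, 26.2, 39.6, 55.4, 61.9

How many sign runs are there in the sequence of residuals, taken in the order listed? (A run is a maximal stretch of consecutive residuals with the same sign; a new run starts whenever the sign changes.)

6 runs

x=1: ŷ = 12 + 2·1 = 14; r = 14.3 − 14 = 0.3
x=3: ŷ = 12 + 2·3 = 18; r = 15.8 − 18 = -2.2
x=5: ŷ = 12 + 2·5 = 22; r = 24.8 − 22 = 2.8
x=7: ŷ = 12 + 2·7 = 26; r = 26.2 − 26 = 0.2
x=15: ŷ = 12 + 2·15 = 42; r = 39.6 − 42 = -2.4
x=21: ŷ = 12 + 2·21 = 54; r = 55.4 − 54 = 1.4
x=25: ŷ = 12 + 2·25 = 62; r = 61.9 − 62 = -0.1
Signs: + − + + − + −
Runs: +×1, −×1, +×2, −×1, +×1, −×1 → 6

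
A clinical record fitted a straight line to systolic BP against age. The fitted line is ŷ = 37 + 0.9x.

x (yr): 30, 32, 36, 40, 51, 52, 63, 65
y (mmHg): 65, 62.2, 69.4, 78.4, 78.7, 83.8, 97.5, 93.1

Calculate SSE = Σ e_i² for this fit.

SSE = 80.96

x=30: ŷ = 37 + 0.9·30 = 64; e = 65 − 64 = 1
x=32: ŷ = 37 + 0.9·32 = 65.8; e = 62.2 − 65.8 = -3.6
x=36: ŷ = 37 + 0.9·36 = 69.4; e = 69.4 − 69.4 = 0
x=40: ŷ = 37 + 0.9·40 = 73; e = 78.4 − 73 = 5.4
x=51: ŷ = 37 + 0.9·51 = 82.9; e = 78.7 − 82.9 = -4.2
x=52: ŷ = 37 + 0.9·52 = 83.8; e = 83.8 − 83.8 = 0
x=63: ŷ = 37 + 0.9·63 = 93.7; e = 97.5 − 93.7 = 3.8
x=65: ŷ = 37 + 0.9·65 = 95.5; e = 93.1 − 95.5 = -2.4
SSE = 1 + 12.96 + 0 + 29.16 + 17.64 + 0 + 14.44 + 5.76 = 80.96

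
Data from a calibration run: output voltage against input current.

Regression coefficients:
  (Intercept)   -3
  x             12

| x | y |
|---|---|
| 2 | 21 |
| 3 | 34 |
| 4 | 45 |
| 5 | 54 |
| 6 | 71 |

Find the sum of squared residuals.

SSE = 14

x=2: ŷ = -3 + 12·2 = 21; e = 21 − 21 = 0
x=3: ŷ = -3 + 12·3 = 33; e = 34 − 33 = 1
x=4: ŷ = -3 + 12·4 = 45; e = 45 − 45 = 0
x=5: ŷ = -3 + 12·5 = 57; e = 54 − 57 = -3
x=6: ŷ = -3 + 12·6 = 69; e = 71 − 69 = 2
SSE = 0 + 1 + 0 + 9 + 4 = 14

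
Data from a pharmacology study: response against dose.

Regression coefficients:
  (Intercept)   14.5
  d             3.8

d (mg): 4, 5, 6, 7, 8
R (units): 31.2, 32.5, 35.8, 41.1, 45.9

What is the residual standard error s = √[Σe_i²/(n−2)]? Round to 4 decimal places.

d=4: R̂ = 14.5 + 3.8·4 = 29.7; e = 31.2 − 29.7 = 1.5
d=5: R̂ = 14.5 + 3.8·5 = 33.5; e = 32.5 − 33.5 = -1
d=6: R̂ = 14.5 + 3.8·6 = 37.3; e = 35.8 − 37.3 = -1.5
d=7: R̂ = 14.5 + 3.8·7 = 41.1; e = 41.1 − 41.1 = 0
d=8: R̂ = 14.5 + 3.8·8 = 44.9; e = 45.9 − 44.9 = 1
SSE = 2.25 + 1 + 2.25 + 0 + 1 = 6.5
s = √(6.5/3) = √2.16667 ≈ 1.4720

s = 1.4720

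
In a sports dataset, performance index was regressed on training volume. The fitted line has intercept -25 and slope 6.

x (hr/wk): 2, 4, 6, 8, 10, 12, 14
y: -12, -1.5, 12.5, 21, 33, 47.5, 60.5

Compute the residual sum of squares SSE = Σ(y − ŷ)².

SSE = 14

x=2: ŷ = -25 + 6·2 = -13; e = -12 − (-13) = 1
x=4: ŷ = -25 + 6·4 = -1; e = -1.5 − (-1) = -0.5
x=6: ŷ = -25 + 6·6 = 11; e = 12.5 − 11 = 1.5
x=8: ŷ = -25 + 6·8 = 23; e = 21 − 23 = -2
x=10: ŷ = -25 + 6·10 = 35; e = 33 − 35 = -2
x=12: ŷ = -25 + 6·12 = 47; e = 47.5 − 47 = 0.5
x=14: ŷ = -25 + 6·14 = 59; e = 60.5 − 59 = 1.5
SSE = 1 + 0.25 + 2.25 + 4 + 4 + 0.25 + 2.25 = 14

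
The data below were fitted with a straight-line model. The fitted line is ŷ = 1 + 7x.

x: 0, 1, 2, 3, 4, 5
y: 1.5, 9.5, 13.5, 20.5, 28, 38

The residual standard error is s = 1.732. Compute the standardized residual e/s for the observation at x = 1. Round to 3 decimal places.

0.866

ŷ = 1 + 7·1 = 8
e = 9.5 − 8 = 1.5
e/s = 1.5 / 1.732 = 0.866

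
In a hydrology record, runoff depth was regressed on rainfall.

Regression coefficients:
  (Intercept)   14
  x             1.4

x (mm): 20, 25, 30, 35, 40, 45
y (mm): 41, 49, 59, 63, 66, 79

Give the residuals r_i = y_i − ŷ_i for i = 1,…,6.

x=20: ŷ = 14 + 1.4·20 = 42; r = 41 − 42 = -1
x=25: ŷ = 14 + 1.4·25 = 49; r = 49 − 49 = 0
x=30: ŷ = 14 + 1.4·30 = 56; r = 59 − 56 = 3
x=35: ŷ = 14 + 1.4·35 = 63; r = 63 − 63 = 0
x=40: ŷ = 14 + 1.4·40 = 70; r = 66 − 70 = -4
x=45: ŷ = 14 + 1.4·45 = 77; r = 79 − 77 = 2

-1, 0, 3, 0, -4, 2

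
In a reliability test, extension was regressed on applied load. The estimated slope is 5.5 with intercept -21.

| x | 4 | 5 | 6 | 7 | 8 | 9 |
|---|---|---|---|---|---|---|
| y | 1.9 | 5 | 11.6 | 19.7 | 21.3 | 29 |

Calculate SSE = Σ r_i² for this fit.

x=4: ŷ = -21 + 5.5·4 = 1; r = 1.9 − 1 = 0.9
x=5: ŷ = -21 + 5.5·5 = 6.5; r = 5 − 6.5 = -1.5
x=6: ŷ = -21 + 5.5·6 = 12; r = 11.6 − 12 = -0.4
x=7: ŷ = -21 + 5.5·7 = 17.5; r = 19.7 − 17.5 = 2.2
x=8: ŷ = -21 + 5.5·8 = 23; r = 21.3 − 23 = -1.7
x=9: ŷ = -21 + 5.5·9 = 28.5; r = 29 − 28.5 = 0.5
SSE = 0.81 + 2.25 + 0.16 + 4.84 + 2.89 + 0.25 = 11.2

SSE = 11.2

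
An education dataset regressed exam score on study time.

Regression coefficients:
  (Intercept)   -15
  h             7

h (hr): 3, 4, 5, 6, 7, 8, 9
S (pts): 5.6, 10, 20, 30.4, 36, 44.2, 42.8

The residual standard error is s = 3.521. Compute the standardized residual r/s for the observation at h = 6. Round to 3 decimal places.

0.966

ŷ = -15 + 7·6 = 27
r = 30.4 − 27 = 3.4
r/s = 3.4 / 3.521 = 0.966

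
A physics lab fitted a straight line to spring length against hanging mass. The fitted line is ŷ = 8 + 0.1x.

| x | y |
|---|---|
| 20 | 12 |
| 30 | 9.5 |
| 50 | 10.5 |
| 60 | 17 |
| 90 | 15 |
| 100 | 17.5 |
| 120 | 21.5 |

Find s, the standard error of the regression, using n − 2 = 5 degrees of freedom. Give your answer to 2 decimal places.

x=20: ŷ = 8 + 0.1·20 = 10; e = 12 − 10 = 2
x=30: ŷ = 8 + 0.1·30 = 11; e = 9.5 − 11 = -1.5
x=50: ŷ = 8 + 0.1·50 = 13; e = 10.5 − 13 = -2.5
x=60: ŷ = 8 + 0.1·60 = 14; e = 17 − 14 = 3
x=90: ŷ = 8 + 0.1·90 = 17; e = 15 − 17 = -2
x=100: ŷ = 8 + 0.1·100 = 18; e = 17.5 − 18 = -0.5
x=120: ŷ = 8 + 0.1·120 = 20; e = 21.5 − 20 = 1.5
SSE = 4 + 2.25 + 6.25 + 9 + 4 + 0.25 + 2.25 = 28
s = √(28/5) = √5.6 ≈ 2.37

s = 2.37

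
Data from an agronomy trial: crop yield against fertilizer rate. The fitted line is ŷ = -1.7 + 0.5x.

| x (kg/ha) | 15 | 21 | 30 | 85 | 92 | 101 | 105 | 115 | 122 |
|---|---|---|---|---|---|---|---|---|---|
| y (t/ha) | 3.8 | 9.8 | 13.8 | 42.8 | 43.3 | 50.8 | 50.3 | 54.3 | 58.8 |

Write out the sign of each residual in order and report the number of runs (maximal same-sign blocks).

5 runs

x=15: ŷ = -1.7 + 0.5·15 = 5.8; e = 3.8 − 5.8 = -2
x=21: ŷ = -1.7 + 0.5·21 = 8.8; e = 9.8 − 8.8 = 1
x=30: ŷ = -1.7 + 0.5·30 = 13.3; e = 13.8 − 13.3 = 0.5
x=85: ŷ = -1.7 + 0.5·85 = 40.8; e = 42.8 − 40.8 = 2
x=92: ŷ = -1.7 + 0.5·92 = 44.3; e = 43.3 − 44.3 = -1
x=101: ŷ = -1.7 + 0.5·101 = 48.8; e = 50.8 − 48.8 = 2
x=105: ŷ = -1.7 + 0.5·105 = 50.8; e = 50.3 − 50.8 = -0.5
x=115: ŷ = -1.7 + 0.5·115 = 55.8; e = 54.3 − 55.8 = -1.5
x=122: ŷ = -1.7 + 0.5·122 = 59.3; e = 58.8 − 59.3 = -0.5
Signs: − + + + − + − − −
Runs: −×1, +×3, −×1, +×1, −×3 → 5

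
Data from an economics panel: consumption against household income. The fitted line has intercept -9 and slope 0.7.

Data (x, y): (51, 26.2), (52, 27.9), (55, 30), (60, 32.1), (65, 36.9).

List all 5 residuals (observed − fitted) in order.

x=51: ŷ = -9 + 0.7·51 = 26.7; r = 26.2 − 26.7 = -0.5
x=52: ŷ = -9 + 0.7·52 = 27.4; r = 27.9 − 27.4 = 0.5
x=55: ŷ = -9 + 0.7·55 = 29.5; r = 30 − 29.5 = 0.5
x=60: ŷ = -9 + 0.7·60 = 33; r = 32.1 − 33 = -0.9
x=65: ŷ = -9 + 0.7·65 = 36.5; r = 36.9 − 36.5 = 0.4

-0.5, 0.5, 0.5, -0.9, 0.4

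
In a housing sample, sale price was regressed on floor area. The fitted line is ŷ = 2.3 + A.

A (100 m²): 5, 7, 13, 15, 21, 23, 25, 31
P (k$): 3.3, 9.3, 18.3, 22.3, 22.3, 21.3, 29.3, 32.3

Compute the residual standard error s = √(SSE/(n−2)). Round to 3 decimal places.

s = 3.464

A=5: ŷ = 2.3 + 5 = 7.3; r = 3.3 − 7.3 = -4
A=7: ŷ = 2.3 + 7 = 9.3; r = 9.3 − 9.3 = 0
A=13: ŷ = 2.3 + 13 = 15.3; r = 18.3 − 15.3 = 3
A=15: ŷ = 2.3 + 15 = 17.3; r = 22.3 − 17.3 = 5
A=21: ŷ = 2.3 + 21 = 23.3; r = 22.3 − 23.3 = -1
A=23: ŷ = 2.3 + 23 = 25.3; r = 21.3 − 25.3 = -4
A=25: ŷ = 2.3 + 25 = 27.3; r = 29.3 − 27.3 = 2
A=31: ŷ = 2.3 + 31 = 33.3; r = 32.3 − 33.3 = -1
SSE = 16 + 0 + 9 + 25 + 1 + 16 + 4 + 1 = 72
s = √(72/6) = √12 ≈ 3.464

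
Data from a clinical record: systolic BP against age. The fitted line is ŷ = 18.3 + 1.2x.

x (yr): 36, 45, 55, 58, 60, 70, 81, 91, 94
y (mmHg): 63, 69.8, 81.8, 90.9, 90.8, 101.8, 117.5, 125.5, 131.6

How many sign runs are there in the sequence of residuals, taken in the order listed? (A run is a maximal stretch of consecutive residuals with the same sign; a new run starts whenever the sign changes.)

x=36: ŷ = 18.3 + 1.2·36 = 61.5; r = 63 − 61.5 = 1.5
x=45: ŷ = 18.3 + 1.2·45 = 72.3; r = 69.8 − 72.3 = -2.5
x=55: ŷ = 18.3 + 1.2·55 = 84.3; r = 81.8 − 84.3 = -2.5
x=58: ŷ = 18.3 + 1.2·58 = 87.9; r = 90.9 − 87.9 = 3
x=60: ŷ = 18.3 + 1.2·60 = 90.3; r = 90.8 − 90.3 = 0.5
x=70: ŷ = 18.3 + 1.2·70 = 102.3; r = 101.8 − 102.3 = -0.5
x=81: ŷ = 18.3 + 1.2·81 = 115.5; r = 117.5 − 115.5 = 2
x=91: ŷ = 18.3 + 1.2·91 = 127.5; r = 125.5 − 127.5 = -2
x=94: ŷ = 18.3 + 1.2·94 = 131.1; r = 131.6 − 131.1 = 0.5
Signs: + − − + + − + − +
Runs: +×1, −×2, +×2, −×1, +×1, −×1, +×1 → 7

7 runs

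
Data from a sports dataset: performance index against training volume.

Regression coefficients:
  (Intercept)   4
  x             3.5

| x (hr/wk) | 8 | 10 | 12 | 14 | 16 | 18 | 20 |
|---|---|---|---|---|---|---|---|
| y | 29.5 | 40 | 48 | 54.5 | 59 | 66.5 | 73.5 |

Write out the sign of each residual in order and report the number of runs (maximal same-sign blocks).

3 runs

x=8: ŷ = 4 + 3.5·8 = 32; e = 29.5 − 32 = -2.5
x=10: ŷ = 4 + 3.5·10 = 39; e = 40 − 39 = 1
x=12: ŷ = 4 + 3.5·12 = 46; e = 48 − 46 = 2
x=14: ŷ = 4 + 3.5·14 = 53; e = 54.5 − 53 = 1.5
x=16: ŷ = 4 + 3.5·16 = 60; e = 59 − 60 = -1
x=18: ŷ = 4 + 3.5·18 = 67; e = 66.5 − 67 = -0.5
x=20: ŷ = 4 + 3.5·20 = 74; e = 73.5 − 74 = -0.5
Signs: − + + + − − −
Runs: −×1, +×3, −×3 → 3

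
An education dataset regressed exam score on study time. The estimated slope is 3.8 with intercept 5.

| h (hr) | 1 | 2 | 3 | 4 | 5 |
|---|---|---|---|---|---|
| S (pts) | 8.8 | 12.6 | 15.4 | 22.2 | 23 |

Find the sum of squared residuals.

h=1: ŷ = 5 + 3.8·1 = 8.8; r = 8.8 − 8.8 = 0
h=2: ŷ = 5 + 3.8·2 = 12.6; r = 12.6 − 12.6 = 0
h=3: ŷ = 5 + 3.8·3 = 16.4; r = 15.4 − 16.4 = -1
h=4: ŷ = 5 + 3.8·4 = 20.2; r = 22.2 − 20.2 = 2
h=5: ŷ = 5 + 3.8·5 = 24; r = 23 − 24 = -1
SSE = 0 + 0 + 1 + 4 + 1 = 6

SSE = 6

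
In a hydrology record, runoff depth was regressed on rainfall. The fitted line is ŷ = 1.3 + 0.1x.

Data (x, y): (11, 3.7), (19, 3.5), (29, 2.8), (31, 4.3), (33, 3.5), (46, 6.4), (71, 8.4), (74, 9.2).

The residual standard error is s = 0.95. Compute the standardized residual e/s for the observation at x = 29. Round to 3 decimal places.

-1.474

ŷ = 1.3 + 0.1·29 = 4.2
e = 2.8 − 4.2 = -1.4
e/s = -1.4 / 0.95 = -1.474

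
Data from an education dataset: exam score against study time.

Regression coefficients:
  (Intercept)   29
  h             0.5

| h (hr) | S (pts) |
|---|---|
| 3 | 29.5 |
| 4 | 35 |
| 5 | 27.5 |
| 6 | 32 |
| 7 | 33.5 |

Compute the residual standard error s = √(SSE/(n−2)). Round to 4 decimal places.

h=3: ŷ = 29 + 0.5·3 = 30.5; e = 29.5 − 30.5 = -1
h=4: ŷ = 29 + 0.5·4 = 31; e = 35 − 31 = 4
h=5: ŷ = 29 + 0.5·5 = 31.5; e = 27.5 − 31.5 = -4
h=6: ŷ = 29 + 0.5·6 = 32; e = 32 − 32 = 0
h=7: ŷ = 29 + 0.5·7 = 32.5; e = 33.5 − 32.5 = 1
SSE = 1 + 16 + 16 + 0 + 1 = 34
s = √(34/3) = √11.3333 ≈ 3.3665

s = 3.3665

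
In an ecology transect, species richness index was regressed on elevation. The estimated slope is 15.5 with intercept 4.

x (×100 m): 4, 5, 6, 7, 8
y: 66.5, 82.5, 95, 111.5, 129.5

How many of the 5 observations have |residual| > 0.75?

4

x=4: ŷ = 4 + 15.5·4 = 66; r = 66.5 − 66 = 0.5
x=5: ŷ = 4 + 15.5·5 = 81.5; r = 82.5 − 81.5 = 1
x=6: ŷ = 4 + 15.5·6 = 97; r = 95 − 97 = -2
x=7: ŷ = 4 + 15.5·7 = 112.5; r = 111.5 − 112.5 = -1
x=8: ŷ = 4 + 15.5·8 = 128; r = 129.5 − 128 = 1.5
|r| > 0.75: x=5 (|r|=1), x=6 (|r|=2), x=7 (|r|=1), x=8 (|r|=1.5) → 4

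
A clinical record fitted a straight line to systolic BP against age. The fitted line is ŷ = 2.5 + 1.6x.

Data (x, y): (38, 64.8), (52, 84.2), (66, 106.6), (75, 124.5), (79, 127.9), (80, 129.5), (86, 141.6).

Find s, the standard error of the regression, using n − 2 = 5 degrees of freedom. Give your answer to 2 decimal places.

s = 1.73

x=38: ŷ = 2.5 + 1.6·38 = 63.3; e = 64.8 − 63.3 = 1.5
x=52: ŷ = 2.5 + 1.6·52 = 85.7; e = 84.2 − 85.7 = -1.5
x=66: ŷ = 2.5 + 1.6·66 = 108.1; e = 106.6 − 108.1 = -1.5
x=75: ŷ = 2.5 + 1.6·75 = 122.5; e = 124.5 − 122.5 = 2
x=79: ŷ = 2.5 + 1.6·79 = 128.9; e = 127.9 − 128.9 = -1
x=80: ŷ = 2.5 + 1.6·80 = 130.5; e = 129.5 − 130.5 = -1
x=86: ŷ = 2.5 + 1.6·86 = 140.1; e = 141.6 − 140.1 = 1.5
SSE = 2.25 + 2.25 + 2.25 + 4 + 1 + 1 + 2.25 = 15
s = √(15/5) = √3 ≈ 1.73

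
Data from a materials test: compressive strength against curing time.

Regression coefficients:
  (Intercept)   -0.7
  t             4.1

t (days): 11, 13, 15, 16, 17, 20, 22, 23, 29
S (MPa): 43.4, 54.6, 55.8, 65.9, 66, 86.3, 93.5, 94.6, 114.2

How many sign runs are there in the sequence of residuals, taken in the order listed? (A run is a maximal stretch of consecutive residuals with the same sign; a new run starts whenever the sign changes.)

7 runs

t=11: ŷ = -0.7 + 4.1·11 = 44.4; e = 43.4 − 44.4 = -1
t=13: ŷ = -0.7 + 4.1·13 = 52.6; e = 54.6 − 52.6 = 2
t=15: ŷ = -0.7 + 4.1·15 = 60.8; e = 55.8 − 60.8 = -5
t=16: ŷ = -0.7 + 4.1·16 = 64.9; e = 65.9 − 64.9 = 1
t=17: ŷ = -0.7 + 4.1·17 = 69; e = 66 − 69 = -3
t=20: ŷ = -0.7 + 4.1·20 = 81.3; e = 86.3 − 81.3 = 5
t=22: ŷ = -0.7 + 4.1·22 = 89.5; e = 93.5 − 89.5 = 4
t=23: ŷ = -0.7 + 4.1·23 = 93.6; e = 94.6 − 93.6 = 1
t=29: ŷ = -0.7 + 4.1·29 = 118.2; e = 114.2 − 118.2 = -4
Signs: − + − + − + + + −
Runs: −×1, +×1, −×1, +×1, −×1, +×3, −×1 → 7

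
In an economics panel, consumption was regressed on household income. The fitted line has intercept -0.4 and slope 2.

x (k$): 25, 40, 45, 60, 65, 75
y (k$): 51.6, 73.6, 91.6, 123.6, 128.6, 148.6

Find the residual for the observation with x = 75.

r = -1

ŷ = -0.4 + 2·75 = 149.6
r = 148.6 − 149.6 = -1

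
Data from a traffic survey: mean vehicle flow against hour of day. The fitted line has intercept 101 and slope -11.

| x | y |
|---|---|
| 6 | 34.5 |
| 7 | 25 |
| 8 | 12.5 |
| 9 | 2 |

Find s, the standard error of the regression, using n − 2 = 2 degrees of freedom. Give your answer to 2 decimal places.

s = 0.87

x=6: ŷ = 101 − 11·6 = 35; e = 34.5 − 35 = -0.5
x=7: ŷ = 101 − 11·7 = 24; e = 25 − 24 = 1
x=8: ŷ = 101 − 11·8 = 13; e = 12.5 − 13 = -0.5
x=9: ŷ = 101 − 11·9 = 2; e = 2 − 2 = 0
SSE = 0.25 + 1 + 0.25 + 0 = 1.5
s = √(1.5/2) = √0.75 ≈ 0.87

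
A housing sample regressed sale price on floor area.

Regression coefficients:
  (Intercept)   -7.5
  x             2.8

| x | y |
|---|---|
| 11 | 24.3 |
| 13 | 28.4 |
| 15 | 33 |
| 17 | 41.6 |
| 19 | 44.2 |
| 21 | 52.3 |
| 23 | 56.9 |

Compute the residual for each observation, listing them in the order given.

1, -0.5, -1.5, 1.5, -1.5, 1, 0

x=11: ŷ = -7.5 + 2.8·11 = 23.3; r = 24.3 − 23.3 = 1
x=13: ŷ = -7.5 + 2.8·13 = 28.9; r = 28.4 − 28.9 = -0.5
x=15: ŷ = -7.5 + 2.8·15 = 34.5; r = 33 − 34.5 = -1.5
x=17: ŷ = -7.5 + 2.8·17 = 40.1; r = 41.6 − 40.1 = 1.5
x=19: ŷ = -7.5 + 2.8·19 = 45.7; r = 44.2 − 45.7 = -1.5
x=21: ŷ = -7.5 + 2.8·21 = 51.3; r = 52.3 − 51.3 = 1
x=23: ŷ = -7.5 + 2.8·23 = 56.9; r = 56.9 − 56.9 = 0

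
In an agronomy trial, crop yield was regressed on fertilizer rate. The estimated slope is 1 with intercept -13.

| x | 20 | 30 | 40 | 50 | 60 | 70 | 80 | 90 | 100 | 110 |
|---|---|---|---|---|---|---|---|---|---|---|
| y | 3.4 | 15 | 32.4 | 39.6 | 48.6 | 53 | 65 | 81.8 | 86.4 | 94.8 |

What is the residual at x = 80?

e = -2

ŷ = -13 + 80 = 67
e = 65 − 67 = -2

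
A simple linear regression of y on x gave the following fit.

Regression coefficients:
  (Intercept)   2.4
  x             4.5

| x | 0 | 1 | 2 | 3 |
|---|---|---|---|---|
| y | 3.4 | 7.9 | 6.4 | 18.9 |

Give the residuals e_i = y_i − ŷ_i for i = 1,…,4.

1, 1, -5, 3

x=0: ŷ = 2.4 + 4.5·0 = 2.4; e = 3.4 − 2.4 = 1
x=1: ŷ = 2.4 + 4.5·1 = 6.9; e = 7.9 − 6.9 = 1
x=2: ŷ = 2.4 + 4.5·2 = 11.4; e = 6.4 − 11.4 = -5
x=3: ŷ = 2.4 + 4.5·3 = 15.9; e = 18.9 − 15.9 = 3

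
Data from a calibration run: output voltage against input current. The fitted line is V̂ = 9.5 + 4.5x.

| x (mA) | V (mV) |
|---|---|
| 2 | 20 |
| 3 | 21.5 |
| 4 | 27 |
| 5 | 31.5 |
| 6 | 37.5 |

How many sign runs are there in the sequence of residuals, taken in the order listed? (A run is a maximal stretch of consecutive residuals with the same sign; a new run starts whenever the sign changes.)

3 runs

x=2: V̂ = 9.5 + 4.5·2 = 18.5; e = 20 − 18.5 = 1.5
x=3: V̂ = 9.5 + 4.5·3 = 23; e = 21.5 − 23 = -1.5
x=4: V̂ = 9.5 + 4.5·4 = 27.5; e = 27 − 27.5 = -0.5
x=5: V̂ = 9.5 + 4.5·5 = 32; e = 31.5 − 32 = -0.5
x=6: V̂ = 9.5 + 4.5·6 = 36.5; e = 37.5 − 36.5 = 1
Signs: + − − − +
Runs: +×1, −×3, +×1 → 3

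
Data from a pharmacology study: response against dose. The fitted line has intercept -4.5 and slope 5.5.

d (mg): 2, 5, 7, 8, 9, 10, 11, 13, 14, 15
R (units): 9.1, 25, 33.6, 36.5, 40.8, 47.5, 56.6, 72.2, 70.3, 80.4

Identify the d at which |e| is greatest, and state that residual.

d = 13, e = 5.2

d=2: R̂ = -4.5 + 5.5·2 = 6.5; e = 9.1 − 6.5 = 2.6
d=5: R̂ = -4.5 + 5.5·5 = 23; e = 25 − 23 = 2
d=7: R̂ = -4.5 + 5.5·7 = 34; e = 33.6 − 34 = -0.4
d=8: R̂ = -4.5 + 5.5·8 = 39.5; e = 36.5 − 39.5 = -3
d=9: R̂ = -4.5 + 5.5·9 = 45; e = 40.8 − 45 = -4.2
d=10: R̂ = -4.5 + 5.5·10 = 50.5; e = 47.5 − 50.5 = -3
d=11: R̂ = -4.5 + 5.5·11 = 56; e = 56.6 − 56 = 0.6
d=13: R̂ = -4.5 + 5.5·13 = 67; e = 72.2 − 67 = 5.2
d=14: R̂ = -4.5 + 5.5·14 = 72.5; e = 70.3 − 72.5 = -2.2
d=15: R̂ = -4.5 + 5.5·15 = 78; e = 80.4 − 78 = 2.4
Largest |e| is 5.2 at d = 13, residual 5.2.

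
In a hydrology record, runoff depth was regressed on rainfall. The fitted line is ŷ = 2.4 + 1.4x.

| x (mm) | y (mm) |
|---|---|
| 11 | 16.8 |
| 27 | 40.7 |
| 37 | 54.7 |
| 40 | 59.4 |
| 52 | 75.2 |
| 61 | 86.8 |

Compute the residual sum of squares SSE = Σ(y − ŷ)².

SSE = 3.5

x=11: ŷ = 2.4 + 1.4·11 = 17.8; e = 16.8 − 17.8 = -1
x=27: ŷ = 2.4 + 1.4·27 = 40.2; e = 40.7 − 40.2 = 0.5
x=37: ŷ = 2.4 + 1.4·37 = 54.2; e = 54.7 − 54.2 = 0.5
x=40: ŷ = 2.4 + 1.4·40 = 58.4; e = 59.4 − 58.4 = 1
x=52: ŷ = 2.4 + 1.4·52 = 75.2; e = 75.2 − 75.2 = 0
x=61: ŷ = 2.4 + 1.4·61 = 87.8; e = 86.8 − 87.8 = -1
SSE = 1 + 0.25 + 0.25 + 1 + 0 + 1 = 3.5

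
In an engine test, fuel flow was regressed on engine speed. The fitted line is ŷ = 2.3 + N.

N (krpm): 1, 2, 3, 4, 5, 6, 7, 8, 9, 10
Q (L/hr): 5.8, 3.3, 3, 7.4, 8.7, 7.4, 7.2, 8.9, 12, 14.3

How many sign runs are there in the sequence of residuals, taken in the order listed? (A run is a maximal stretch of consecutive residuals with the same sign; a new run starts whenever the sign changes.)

N=1: ŷ = 2.3 + 1 = 3.3; e = 5.8 − 3.3 = 2.5
N=2: ŷ = 2.3 + 2 = 4.3; e = 3.3 − 4.3 = -1
N=3: ŷ = 2.3 + 3 = 5.3; e = 3 − 5.3 = -2.3
N=4: ŷ = 2.3 + 4 = 6.3; e = 7.4 − 6.3 = 1.1
N=5: ŷ = 2.3 + 5 = 7.3; e = 8.7 − 7.3 = 1.4
N=6: ŷ = 2.3 + 6 = 8.3; e = 7.4 − 8.3 = -0.9
N=7: ŷ = 2.3 + 7 = 9.3; e = 7.2 − 9.3 = -2.1
N=8: ŷ = 2.3 + 8 = 10.3; e = 8.9 − 10.3 = -1.4
N=9: ŷ = 2.3 + 9 = 11.3; e = 12 − 11.3 = 0.7
N=10: ŷ = 2.3 + 10 = 12.3; e = 14.3 − 12.3 = 2
Signs: + − − + + − − − + +
Runs: +×1, −×2, +×2, −×3, +×2 → 5

5 runs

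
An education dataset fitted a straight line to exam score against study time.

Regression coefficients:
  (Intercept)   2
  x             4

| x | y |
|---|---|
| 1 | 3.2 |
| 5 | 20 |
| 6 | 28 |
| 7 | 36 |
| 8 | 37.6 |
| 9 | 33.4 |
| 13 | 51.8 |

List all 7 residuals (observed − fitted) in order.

x=1: ŷ = 2 + 4·1 = 6; r = 3.2 − 6 = -2.8
x=5: ŷ = 2 + 4·5 = 22; r = 20 − 22 = -2
x=6: ŷ = 2 + 4·6 = 26; r = 28 − 26 = 2
x=7: ŷ = 2 + 4·7 = 30; r = 36 − 30 = 6
x=8: ŷ = 2 + 4·8 = 34; r = 37.6 − 34 = 3.6
x=9: ŷ = 2 + 4·9 = 38; r = 33.4 − 38 = -4.6
x=13: ŷ = 2 + 4·13 = 54; r = 51.8 − 54 = -2.2

-2.8, -2, 2, 6, 3.6, -4.6, -2.2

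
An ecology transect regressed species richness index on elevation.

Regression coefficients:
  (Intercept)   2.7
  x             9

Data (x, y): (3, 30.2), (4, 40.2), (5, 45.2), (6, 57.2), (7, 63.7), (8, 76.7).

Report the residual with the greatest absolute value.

x=3: ŷ = 2.7 + 9·3 = 29.7; r = 30.2 − 29.7 = 0.5
x=4: ŷ = 2.7 + 9·4 = 38.7; r = 40.2 − 38.7 = 1.5
x=5: ŷ = 2.7 + 9·5 = 47.7; r = 45.2 − 47.7 = -2.5
x=6: ŷ = 2.7 + 9·6 = 56.7; r = 57.2 − 56.7 = 0.5
x=7: ŷ = 2.7 + 9·7 = 65.7; r = 63.7 − 65.7 = -2
x=8: ŷ = 2.7 + 9·8 = 74.7; r = 76.7 − 74.7 = 2
Largest |r| is 2.5 at x = 5, residual -2.5.

r = -2.5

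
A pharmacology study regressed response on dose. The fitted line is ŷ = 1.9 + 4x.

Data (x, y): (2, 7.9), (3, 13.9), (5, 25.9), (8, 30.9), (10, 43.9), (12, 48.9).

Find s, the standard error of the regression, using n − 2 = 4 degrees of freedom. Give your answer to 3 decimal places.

s = 2.915

x=2: ŷ = 1.9 + 4·2 = 9.9; e = 7.9 − 9.9 = -2
x=3: ŷ = 1.9 + 4·3 = 13.9; e = 13.9 − 13.9 = 0
x=5: ŷ = 1.9 + 4·5 = 21.9; e = 25.9 − 21.9 = 4
x=8: ŷ = 1.9 + 4·8 = 33.9; e = 30.9 − 33.9 = -3
x=10: ŷ = 1.9 + 4·10 = 41.9; e = 43.9 − 41.9 = 2
x=12: ŷ = 1.9 + 4·12 = 49.9; e = 48.9 − 49.9 = -1
SSE = 4 + 0 + 16 + 9 + 4 + 1 = 34
s = √(34/4) = √8.5 ≈ 2.915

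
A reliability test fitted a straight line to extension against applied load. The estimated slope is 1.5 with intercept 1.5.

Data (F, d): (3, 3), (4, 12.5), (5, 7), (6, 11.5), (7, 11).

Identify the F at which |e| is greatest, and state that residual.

F = 4, e = 5

F=3: ŷ = 1.5 + 1.5·3 = 6; e = 3 − 6 = -3
F=4: ŷ = 1.5 + 1.5·4 = 7.5; e = 12.5 − 7.5 = 5
F=5: ŷ = 1.5 + 1.5·5 = 9; e = 7 − 9 = -2
F=6: ŷ = 1.5 + 1.5·6 = 10.5; e = 11.5 − 10.5 = 1
F=7: ŷ = 1.5 + 1.5·7 = 12; e = 11 − 12 = -1
Largest |e| is 5 at F = 4, residual 5.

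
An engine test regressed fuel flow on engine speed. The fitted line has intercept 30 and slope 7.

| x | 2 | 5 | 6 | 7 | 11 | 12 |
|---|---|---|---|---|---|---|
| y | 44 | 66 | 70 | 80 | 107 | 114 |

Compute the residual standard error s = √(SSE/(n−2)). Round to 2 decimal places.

x=2: ŷ = 30 + 7·2 = 44; e = 44 − 44 = 0
x=5: ŷ = 30 + 7·5 = 65; e = 66 − 65 = 1
x=6: ŷ = 30 + 7·6 = 72; e = 70 − 72 = -2
x=7: ŷ = 30 + 7·7 = 79; e = 80 − 79 = 1
x=11: ŷ = 30 + 7·11 = 107; e = 107 − 107 = 0
x=12: ŷ = 30 + 7·12 = 114; e = 114 − 114 = 0
SSE = 0 + 1 + 4 + 1 + 0 + 0 = 6
s = √(6/4) = √1.5 ≈ 1.22

s = 1.22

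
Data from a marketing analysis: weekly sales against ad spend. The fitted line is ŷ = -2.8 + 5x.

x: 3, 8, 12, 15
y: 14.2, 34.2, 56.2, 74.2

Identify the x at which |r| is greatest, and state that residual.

x=3: ŷ = -2.8 + 5·3 = 12.2; r = 14.2 − 12.2 = 2
x=8: ŷ = -2.8 + 5·8 = 37.2; r = 34.2 − 37.2 = -3
x=12: ŷ = -2.8 + 5·12 = 57.2; r = 56.2 − 57.2 = -1
x=15: ŷ = -2.8 + 5·15 = 72.2; r = 74.2 − 72.2 = 2
Largest |r| is 3 at x = 8, residual -3.

x = 8, r = -3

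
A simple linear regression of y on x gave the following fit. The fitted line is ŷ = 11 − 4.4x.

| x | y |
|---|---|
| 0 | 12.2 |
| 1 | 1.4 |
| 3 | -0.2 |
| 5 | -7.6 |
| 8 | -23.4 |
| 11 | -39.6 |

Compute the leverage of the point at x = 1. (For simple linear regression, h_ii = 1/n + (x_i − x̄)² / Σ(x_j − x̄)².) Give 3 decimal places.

h = 0.317

x̄ = (0 + 1 + 3 + 5 + 8 + 11)/6 = 4.66667
Σ(x − x̄)² = 21.7778 + 13.4444 + 2.77778 + 0.111111 + 11.1111 + 40.1111 = 89.3333
h = 1/6 + (-3.66667)²/89.3333 = 0.166667 + 0.150498 = 0.317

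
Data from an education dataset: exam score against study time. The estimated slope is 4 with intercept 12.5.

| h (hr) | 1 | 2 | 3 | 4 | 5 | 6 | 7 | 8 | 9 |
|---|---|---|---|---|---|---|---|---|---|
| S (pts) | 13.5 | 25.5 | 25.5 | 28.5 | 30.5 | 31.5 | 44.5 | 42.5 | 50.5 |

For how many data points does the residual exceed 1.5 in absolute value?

h=1: Ŝ = 12.5 + 4·1 = 16.5; e = 13.5 − 16.5 = -3
h=2: Ŝ = 12.5 + 4·2 = 20.5; e = 25.5 − 20.5 = 5
h=3: Ŝ = 12.5 + 4·3 = 24.5; e = 25.5 − 24.5 = 1
h=4: Ŝ = 12.5 + 4·4 = 28.5; e = 28.5 − 28.5 = 0
h=5: Ŝ = 12.5 + 4·5 = 32.5; e = 30.5 − 32.5 = -2
h=6: Ŝ = 12.5 + 4·6 = 36.5; e = 31.5 − 36.5 = -5
h=7: Ŝ = 12.5 + 4·7 = 40.5; e = 44.5 − 40.5 = 4
h=8: Ŝ = 12.5 + 4·8 = 44.5; e = 42.5 − 44.5 = -2
h=9: Ŝ = 12.5 + 4·9 = 48.5; e = 50.5 − 48.5 = 2
|e| > 1.5: h=1 (|e|=3), h=2 (|e|=5), h=5 (|e|=2), h=6 (|e|=5), h=7 (|e|=4), h=8 (|e|=2), h=9 (|e|=2) → 7

7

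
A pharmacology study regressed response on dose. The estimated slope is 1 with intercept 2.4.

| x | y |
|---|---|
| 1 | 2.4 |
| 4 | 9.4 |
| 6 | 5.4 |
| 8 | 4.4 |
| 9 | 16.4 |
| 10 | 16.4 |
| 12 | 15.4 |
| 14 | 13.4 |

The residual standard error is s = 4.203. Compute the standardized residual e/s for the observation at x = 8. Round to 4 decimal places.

ŷ = 2.4 + 8 = 10.4
e = 4.4 − 10.4 = -6
e/s = -6 / 4.203 = -1.4276

-1.4276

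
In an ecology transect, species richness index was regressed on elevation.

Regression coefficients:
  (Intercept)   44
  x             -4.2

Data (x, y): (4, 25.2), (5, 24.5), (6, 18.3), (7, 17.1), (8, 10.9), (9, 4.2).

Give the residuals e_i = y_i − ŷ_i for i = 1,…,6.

-2, 1.5, -0.5, 2.5, 0.5, -2

x=4: ŷ = 44 − 4.2·4 = 27.2; e = 25.2 − 27.2 = -2
x=5: ŷ = 44 − 4.2·5 = 23; e = 24.5 − 23 = 1.5
x=6: ŷ = 44 − 4.2·6 = 18.8; e = 18.3 − 18.8 = -0.5
x=7: ŷ = 44 − 4.2·7 = 14.6; e = 17.1 − 14.6 = 2.5
x=8: ŷ = 44 − 4.2·8 = 10.4; e = 10.9 − 10.4 = 0.5
x=9: ŷ = 44 − 4.2·9 = 6.2; e = 4.2 − 6.2 = -2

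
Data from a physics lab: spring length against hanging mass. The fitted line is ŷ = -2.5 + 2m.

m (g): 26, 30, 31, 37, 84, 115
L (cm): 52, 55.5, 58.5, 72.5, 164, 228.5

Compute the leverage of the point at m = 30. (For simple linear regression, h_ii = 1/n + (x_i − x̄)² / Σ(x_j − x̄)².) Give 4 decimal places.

m̄ = (26 + 30 + 31 + 37 + 84 + 115)/6 = 53.8333
Σ(m − m̄)² = 774.694 + 568.028 + 521.361 + 283.361 + 910.028 + 3741.36 = 6798.83
h = 1/6 + (-23.8333)²/6798.83 = 0.166667 + 0.0835478 = 0.2502

h = 0.2502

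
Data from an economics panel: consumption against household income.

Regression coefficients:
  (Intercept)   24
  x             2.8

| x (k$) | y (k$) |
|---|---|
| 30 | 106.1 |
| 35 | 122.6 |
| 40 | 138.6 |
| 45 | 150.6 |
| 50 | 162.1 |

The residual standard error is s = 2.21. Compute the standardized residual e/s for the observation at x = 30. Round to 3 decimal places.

-0.860

ŷ = 24 + 2.8·30 = 108
e = 106.1 − 108 = -1.9
e/s = -1.9 / 2.21 = -0.860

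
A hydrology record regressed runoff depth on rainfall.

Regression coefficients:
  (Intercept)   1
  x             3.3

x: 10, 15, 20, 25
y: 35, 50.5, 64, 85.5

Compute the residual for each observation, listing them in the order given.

x=10: ŷ = 1 + 3.3·10 = 34; r = 35 − 34 = 1
x=15: ŷ = 1 + 3.3·15 = 50.5; r = 50.5 − 50.5 = 0
x=20: ŷ = 1 + 3.3·20 = 67; r = 64 − 67 = -3
x=25: ŷ = 1 + 3.3·25 = 83.5; r = 85.5 − 83.5 = 2

1, 0, -3, 2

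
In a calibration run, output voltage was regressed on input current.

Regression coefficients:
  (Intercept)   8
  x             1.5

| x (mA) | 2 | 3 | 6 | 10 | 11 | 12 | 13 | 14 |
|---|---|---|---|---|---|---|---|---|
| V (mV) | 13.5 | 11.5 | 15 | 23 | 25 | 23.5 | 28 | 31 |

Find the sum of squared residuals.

SSE = 22

x=2: ŷ = 8 + 1.5·2 = 11; e = 13.5 − 11 = 2.5
x=3: ŷ = 8 + 1.5·3 = 12.5; e = 11.5 − 12.5 = -1
x=6: ŷ = 8 + 1.5·6 = 17; e = 15 − 17 = -2
x=10: ŷ = 8 + 1.5·10 = 23; e = 23 − 23 = 0
x=11: ŷ = 8 + 1.5·11 = 24.5; e = 25 − 24.5 = 0.5
x=12: ŷ = 8 + 1.5·12 = 26; e = 23.5 − 26 = -2.5
x=13: ŷ = 8 + 1.5·13 = 27.5; e = 28 − 27.5 = 0.5
x=14: ŷ = 8 + 1.5·14 = 29; e = 31 − 29 = 2
SSE = 6.25 + 1 + 4 + 0 + 0.25 + 6.25 + 0.25 + 4 = 22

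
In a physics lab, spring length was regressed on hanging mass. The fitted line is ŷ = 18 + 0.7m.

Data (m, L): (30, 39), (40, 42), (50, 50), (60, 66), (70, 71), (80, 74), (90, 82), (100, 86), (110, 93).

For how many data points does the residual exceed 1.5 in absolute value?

m=30: ŷ = 18 + 0.7·30 = 39; e = 39 − 39 = 0
m=40: ŷ = 18 + 0.7·40 = 46; e = 42 − 46 = -4
m=50: ŷ = 18 + 0.7·50 = 53; e = 50 − 53 = -3
m=60: ŷ = 18 + 0.7·60 = 60; e = 66 − 60 = 6
m=70: ŷ = 18 + 0.7·70 = 67; e = 71 − 67 = 4
m=80: ŷ = 18 + 0.7·80 = 74; e = 74 − 74 = 0
m=90: ŷ = 18 + 0.7·90 = 81; e = 82 − 81 = 1
m=100: ŷ = 18 + 0.7·100 = 88; e = 86 − 88 = -2
m=110: ŷ = 18 + 0.7·110 = 95; e = 93 − 95 = -2
|e| > 1.5: m=40 (|e|=4), m=50 (|e|=3), m=60 (|e|=6), m=70 (|e|=4), m=100 (|e|=2), m=110 (|e|=2) → 6

6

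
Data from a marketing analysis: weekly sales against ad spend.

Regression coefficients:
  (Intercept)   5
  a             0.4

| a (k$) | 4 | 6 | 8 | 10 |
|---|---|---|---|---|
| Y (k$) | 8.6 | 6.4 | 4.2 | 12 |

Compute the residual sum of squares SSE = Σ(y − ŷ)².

a=4: ŷ = 5 + 0.4·4 = 6.6; e = 8.6 − 6.6 = 2
a=6: ŷ = 5 + 0.4·6 = 7.4; e = 6.4 − 7.4 = -1
a=8: ŷ = 5 + 0.4·8 = 8.2; e = 4.2 − 8.2 = -4
a=10: ŷ = 5 + 0.4·10 = 9; e = 12 − 9 = 3
SSE = 4 + 1 + 16 + 9 = 30

SSE = 30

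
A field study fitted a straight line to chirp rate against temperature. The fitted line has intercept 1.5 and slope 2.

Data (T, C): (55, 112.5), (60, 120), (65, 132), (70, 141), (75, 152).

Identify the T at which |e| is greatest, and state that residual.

T=55: ŷ = 1.5 + 2·55 = 111.5; e = 112.5 − 111.5 = 1
T=60: ŷ = 1.5 + 2·60 = 121.5; e = 120 − 121.5 = -1.5
T=65: ŷ = 1.5 + 2·65 = 131.5; e = 132 − 131.5 = 0.5
T=70: ŷ = 1.5 + 2·70 = 141.5; e = 141 − 141.5 = -0.5
T=75: ŷ = 1.5 + 2·75 = 151.5; e = 152 − 151.5 = 0.5
Largest |e| is 1.5 at T = 60, residual -1.5.

T = 60, e = -1.5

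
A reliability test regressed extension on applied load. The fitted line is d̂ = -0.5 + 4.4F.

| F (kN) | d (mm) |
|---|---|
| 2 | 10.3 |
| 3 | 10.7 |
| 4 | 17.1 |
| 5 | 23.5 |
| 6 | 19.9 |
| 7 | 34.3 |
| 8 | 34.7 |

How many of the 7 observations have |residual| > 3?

2

F=2: d̂ = -0.5 + 4.4·2 = 8.3; e = 10.3 − 8.3 = 2
F=3: d̂ = -0.5 + 4.4·3 = 12.7; e = 10.7 − 12.7 = -2
F=4: d̂ = -0.5 + 4.4·4 = 17.1; e = 17.1 − 17.1 = 0
F=5: d̂ = -0.5 + 4.4·5 = 21.5; e = 23.5 − 21.5 = 2
F=6: d̂ = -0.5 + 4.4·6 = 25.9; e = 19.9 − 25.9 = -6
F=7: d̂ = -0.5 + 4.4·7 = 30.3; e = 34.3 − 30.3 = 4
F=8: d̂ = -0.5 + 4.4·8 = 34.7; e = 34.7 − 34.7 = 0
|e| > 3: F=6 (|e|=6), F=7 (|e|=4) → 2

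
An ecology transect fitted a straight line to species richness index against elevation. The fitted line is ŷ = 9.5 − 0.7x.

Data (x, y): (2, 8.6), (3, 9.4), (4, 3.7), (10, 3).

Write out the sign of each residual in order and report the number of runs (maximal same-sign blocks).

3 runs

x=2: ŷ = 9.5 − 0.7·2 = 8.1; e = 8.6 − 8.1 = 0.5
x=3: ŷ = 9.5 − 0.7·3 = 7.4; e = 9.4 − 7.4 = 2
x=4: ŷ = 9.5 − 0.7·4 = 6.7; e = 3.7 − 6.7 = -3
x=10: ŷ = 9.5 − 0.7·10 = 2.5; e = 3 − 2.5 = 0.5
Signs: + + − +
Runs: +×2, −×1, +×1 → 3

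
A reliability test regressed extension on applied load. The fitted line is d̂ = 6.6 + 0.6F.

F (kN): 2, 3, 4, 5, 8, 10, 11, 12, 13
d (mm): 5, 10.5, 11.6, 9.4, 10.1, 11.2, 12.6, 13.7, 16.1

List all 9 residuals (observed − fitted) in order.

-2.8, 2.1, 2.6, -0.2, -1.3, -1.4, -0.6, -0.1, 1.7

F=2: d̂ = 6.6 + 0.6·2 = 7.8; r = 5 − 7.8 = -2.8
F=3: d̂ = 6.6 + 0.6·3 = 8.4; r = 10.5 − 8.4 = 2.1
F=4: d̂ = 6.6 + 0.6·4 = 9; r = 11.6 − 9 = 2.6
F=5: d̂ = 6.6 + 0.6·5 = 9.6; r = 9.4 − 9.6 = -0.2
F=8: d̂ = 6.6 + 0.6·8 = 11.4; r = 10.1 − 11.4 = -1.3
F=10: d̂ = 6.6 + 0.6·10 = 12.6; r = 11.2 − 12.6 = -1.4
F=11: d̂ = 6.6 + 0.6·11 = 13.2; r = 12.6 − 13.2 = -0.6
F=12: d̂ = 6.6 + 0.6·12 = 13.8; r = 13.7 − 13.8 = -0.1
F=13: d̂ = 6.6 + 0.6·13 = 14.4; r = 16.1 − 14.4 = 1.7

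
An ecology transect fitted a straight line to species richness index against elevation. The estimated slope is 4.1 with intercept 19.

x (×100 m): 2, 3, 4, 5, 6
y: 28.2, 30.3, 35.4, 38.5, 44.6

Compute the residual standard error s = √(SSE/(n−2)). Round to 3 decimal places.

x=2: ŷ = 19 + 4.1·2 = 27.2; e = 28.2 − 27.2 = 1
x=3: ŷ = 19 + 4.1·3 = 31.3; e = 30.3 − 31.3 = -1
x=4: ŷ = 19 + 4.1·4 = 35.4; e = 35.4 − 35.4 = 0
x=5: ŷ = 19 + 4.1·5 = 39.5; e = 38.5 − 39.5 = -1
x=6: ŷ = 19 + 4.1·6 = 43.6; e = 44.6 − 43.6 = 1
SSE = 1 + 1 + 0 + 1 + 1 = 4
s = √(4/3) = √1.33333 ≈ 1.155

s = 1.155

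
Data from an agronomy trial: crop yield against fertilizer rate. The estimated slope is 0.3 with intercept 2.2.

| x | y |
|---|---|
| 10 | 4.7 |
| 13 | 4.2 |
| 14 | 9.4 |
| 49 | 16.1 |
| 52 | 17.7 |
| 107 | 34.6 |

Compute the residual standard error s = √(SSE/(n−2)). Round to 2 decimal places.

s = 1.84

x=10: ŷ = 2.2 + 0.3·10 = 5.2; e = 4.7 − 5.2 = -0.5
x=13: ŷ = 2.2 + 0.3·13 = 6.1; e = 4.2 − 6.1 = -1.9
x=14: ŷ = 2.2 + 0.3·14 = 6.4; e = 9.4 − 6.4 = 3
x=49: ŷ = 2.2 + 0.3·49 = 16.9; e = 16.1 − 16.9 = -0.8
x=52: ŷ = 2.2 + 0.3·52 = 17.8; e = 17.7 − 17.8 = -0.1
x=107: ŷ = 2.2 + 0.3·107 = 34.3; e = 34.6 − 34.3 = 0.3
SSE = 0.25 + 3.61 + 9 + 0.64 + 0.01 + 0.09 = 13.6
s = √(13.6/4) = √3.4 ≈ 1.84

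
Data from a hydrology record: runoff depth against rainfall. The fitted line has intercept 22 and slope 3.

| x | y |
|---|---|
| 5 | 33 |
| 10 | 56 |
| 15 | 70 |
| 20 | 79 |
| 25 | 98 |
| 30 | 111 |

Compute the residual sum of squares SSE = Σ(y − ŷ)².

SSE = 52

x=5: ŷ = 22 + 3·5 = 37; r = 33 − 37 = -4
x=10: ŷ = 22 + 3·10 = 52; r = 56 − 52 = 4
x=15: ŷ = 22 + 3·15 = 67; r = 70 − 67 = 3
x=20: ŷ = 22 + 3·20 = 82; r = 79 − 82 = -3
x=25: ŷ = 22 + 3·25 = 97; r = 98 − 97 = 1
x=30: ŷ = 22 + 3·30 = 112; r = 111 − 112 = -1
SSE = 16 + 16 + 9 + 9 + 1 + 1 = 52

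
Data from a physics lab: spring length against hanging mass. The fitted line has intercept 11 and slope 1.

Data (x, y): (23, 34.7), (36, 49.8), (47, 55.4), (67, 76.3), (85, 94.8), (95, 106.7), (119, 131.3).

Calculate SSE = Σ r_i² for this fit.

SSE = 21.6

x=23: ŷ = 11 + 23 = 34; r = 34.7 − 34 = 0.7
x=36: ŷ = 11 + 36 = 47; r = 49.8 − 47 = 2.8
x=47: ŷ = 11 + 47 = 58; r = 55.4 − 58 = -2.6
x=67: ŷ = 11 + 67 = 78; r = 76.3 − 78 = -1.7
x=85: ŷ = 11 + 85 = 96; r = 94.8 − 96 = -1.2
x=95: ŷ = 11 + 95 = 106; r = 106.7 − 106 = 0.7
x=119: ŷ = 11 + 119 = 130; r = 131.3 − 130 = 1.3
SSE = 0.49 + 7.84 + 6.76 + 2.89 + 1.44 + 0.49 + 1.69 = 21.6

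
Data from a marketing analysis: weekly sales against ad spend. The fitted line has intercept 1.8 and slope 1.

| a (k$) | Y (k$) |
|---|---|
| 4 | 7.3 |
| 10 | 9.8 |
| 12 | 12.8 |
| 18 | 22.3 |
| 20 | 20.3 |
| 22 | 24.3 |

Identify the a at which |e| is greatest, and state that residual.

a = 18, e = 2.5

a=4: Ŷ = 1.8 + 4 = 5.8; e = 7.3 − 5.8 = 1.5
a=10: Ŷ = 1.8 + 10 = 11.8; e = 9.8 − 11.8 = -2
a=12: Ŷ = 1.8 + 12 = 13.8; e = 12.8 − 13.8 = -1
a=18: Ŷ = 1.8 + 18 = 19.8; e = 22.3 − 19.8 = 2.5
a=20: Ŷ = 1.8 + 20 = 21.8; e = 20.3 − 21.8 = -1.5
a=22: Ŷ = 1.8 + 22 = 23.8; e = 24.3 − 23.8 = 0.5
Largest |e| is 2.5 at a = 18, residual 2.5.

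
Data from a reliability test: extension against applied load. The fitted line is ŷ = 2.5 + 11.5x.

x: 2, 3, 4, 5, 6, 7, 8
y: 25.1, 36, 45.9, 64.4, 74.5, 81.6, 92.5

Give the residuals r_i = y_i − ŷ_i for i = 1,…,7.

x=2: ŷ = 2.5 + 11.5·2 = 25.5; r = 25.1 − 25.5 = -0.4
x=3: ŷ = 2.5 + 11.5·3 = 37; r = 36 − 37 = -1
x=4: ŷ = 2.5 + 11.5·4 = 48.5; r = 45.9 − 48.5 = -2.6
x=5: ŷ = 2.5 + 11.5·5 = 60; r = 64.4 − 60 = 4.4
x=6: ŷ = 2.5 + 11.5·6 = 71.5; r = 74.5 − 71.5 = 3
x=7: ŷ = 2.5 + 11.5·7 = 83; r = 81.6 − 83 = -1.4
x=8: ŷ = 2.5 + 11.5·8 = 94.5; r = 92.5 − 94.5 = -2

-0.4, -1, -2.6, 4.4, 3, -1.4, -2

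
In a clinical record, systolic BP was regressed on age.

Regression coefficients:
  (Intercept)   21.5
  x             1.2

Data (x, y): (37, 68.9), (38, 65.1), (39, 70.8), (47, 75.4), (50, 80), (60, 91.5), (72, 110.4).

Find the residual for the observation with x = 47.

ŷ = 21.5 + 1.2·47 = 77.9
e = 75.4 − 77.9 = -2.5

e = -2.5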